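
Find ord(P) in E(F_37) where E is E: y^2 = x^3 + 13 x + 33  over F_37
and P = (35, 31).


Compute successive multiples of P until we hit O:
  1P = (35, 31)
  2P = (5, 36)
  3P = (33, 18)
  4P = (2, 17)
  5P = (3, 5)
  6P = (29, 34)
  7P = (1, 26)
  8P = (12, 17)
  ... (continuing to 41P)
  41P = O

ord(P) = 41


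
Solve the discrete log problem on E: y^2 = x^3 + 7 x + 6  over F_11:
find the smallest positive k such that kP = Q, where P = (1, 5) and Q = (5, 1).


Enumerate multiples of P until we hit Q = (5, 1):
  1P = (1, 5)
  2P = (10, 8)
  3P = (5, 1)
Match found at i = 3.

k = 3


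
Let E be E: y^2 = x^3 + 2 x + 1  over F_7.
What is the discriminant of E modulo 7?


4 a^3 + 27 b^2 = 4*2^3 + 27*1^2 = 32 + 27 = 59
Delta = -16 * (59) = -944
Delta mod 7 = 1

Delta = 1 (mod 7)


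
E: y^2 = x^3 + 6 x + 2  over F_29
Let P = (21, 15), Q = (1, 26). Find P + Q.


P != Q, so use the chord formula.
s = (y2 - y1) / (x2 - x1) = (11) / (9) mod 29 = 27
x3 = s^2 - x1 - x2 mod 29 = 27^2 - 21 - 1 = 11
y3 = s (x1 - x3) - y1 mod 29 = 27 * (21 - 11) - 15 = 23

P + Q = (11, 23)


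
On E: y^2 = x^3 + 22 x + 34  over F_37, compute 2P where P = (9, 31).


Doubling: s = (3 x1^2 + a) / (2 y1)
s = (3*9^2 + 22) / (2*31) mod 37 = 18
x3 = s^2 - 2 x1 mod 37 = 18^2 - 2*9 = 10
y3 = s (x1 - x3) - y1 mod 37 = 18 * (9 - 10) - 31 = 25

2P = (10, 25)


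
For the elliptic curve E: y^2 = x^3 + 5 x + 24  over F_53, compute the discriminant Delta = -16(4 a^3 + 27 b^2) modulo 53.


4 a^3 + 27 b^2 = 4*5^3 + 27*24^2 = 500 + 15552 = 16052
Delta = -16 * (16052) = -256832
Delta mod 53 = 6

Delta = 6 (mod 53)


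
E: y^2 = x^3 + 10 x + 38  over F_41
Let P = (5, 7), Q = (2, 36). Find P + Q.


P != Q, so use the chord formula.
s = (y2 - y1) / (x2 - x1) = (29) / (38) mod 41 = 4
x3 = s^2 - x1 - x2 mod 41 = 4^2 - 5 - 2 = 9
y3 = s (x1 - x3) - y1 mod 41 = 4 * (5 - 9) - 7 = 18

P + Q = (9, 18)


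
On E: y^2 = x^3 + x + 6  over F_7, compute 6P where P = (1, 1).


k = 6 = 110_2 (binary, LSB first: 011)
Double-and-add from P = (1, 1):
  bit 0 = 0: acc unchanged = O
  bit 1 = 1: acc = O + (2, 4) = (2, 4)
  bit 2 = 1: acc = (2, 4) + (4, 5) = (3, 6)

6P = (3, 6)


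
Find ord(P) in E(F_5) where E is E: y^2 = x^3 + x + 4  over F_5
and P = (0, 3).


Compute successive multiples of P until we hit O:
  1P = (0, 3)
  2P = (1, 1)
  3P = (3, 3)
  4P = (2, 2)
  5P = (2, 3)
  6P = (3, 2)
  7P = (1, 4)
  8P = (0, 2)
  ... (continuing to 9P)
  9P = O

ord(P) = 9


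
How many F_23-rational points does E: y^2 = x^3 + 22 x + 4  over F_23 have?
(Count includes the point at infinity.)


For each x in F_23, count y with y^2 = x^3 + 22 x + 4 mod 23:
  x = 0: RHS = 4, y in [2, 21]  -> 2 point(s)
  x = 1: RHS = 4, y in [2, 21]  -> 2 point(s)
  x = 4: RHS = 18, y in [8, 15]  -> 2 point(s)
  x = 5: RHS = 9, y in [3, 20]  -> 2 point(s)
  x = 7: RHS = 18, y in [8, 15]  -> 2 point(s)
  x = 8: RHS = 2, y in [5, 18]  -> 2 point(s)
  x = 11: RHS = 13, y in [6, 17]  -> 2 point(s)
  x = 12: RHS = 18, y in [8, 15]  -> 2 point(s)
  x = 13: RHS = 3, y in [7, 16]  -> 2 point(s)
  x = 15: RHS = 6, y in [11, 12]  -> 2 point(s)
  x = 16: RHS = 13, y in [6, 17]  -> 2 point(s)
  x = 17: RHS = 1, y in [1, 22]  -> 2 point(s)
  x = 19: RHS = 13, y in [6, 17]  -> 2 point(s)
  x = 20: RHS = 3, y in [7, 16]  -> 2 point(s)
  x = 22: RHS = 4, y in [2, 21]  -> 2 point(s)
Affine points: 30. Add the point at infinity: total = 31.

#E(F_23) = 31


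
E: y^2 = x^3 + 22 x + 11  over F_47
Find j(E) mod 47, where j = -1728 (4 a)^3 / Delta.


Delta = -16(4 a^3 + 27 b^2) mod 47 = 20
-1728 * (4 a)^3 = -1728 * (4*22)^3 mod 47 = 21
j = 21 * 20^(-1) mod 47 = 41

j = 41 (mod 47)


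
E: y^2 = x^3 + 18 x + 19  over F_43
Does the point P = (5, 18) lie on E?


Check whether y^2 = x^3 + 18 x + 19 (mod 43) for (x, y) = (5, 18).
LHS: y^2 = 18^2 mod 43 = 23
RHS: x^3 + 18 x + 19 = 5^3 + 18*5 + 19 mod 43 = 19
LHS != RHS

No, not on the curve


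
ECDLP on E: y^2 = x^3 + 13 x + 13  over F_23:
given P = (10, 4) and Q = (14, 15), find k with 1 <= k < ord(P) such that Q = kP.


Enumerate multiples of P until we hit Q = (14, 15):
  1P = (10, 4)
  2P = (19, 9)
  3P = (21, 18)
  4P = (17, 8)
  5P = (9, 13)
  6P = (16, 4)
  7P = (20, 19)
  8P = (1, 21)
  9P = (15, 8)
  10P = (6, 13)
  11P = (2, 1)
  12P = (0, 17)
  13P = (14, 15)
Match found at i = 13.

k = 13


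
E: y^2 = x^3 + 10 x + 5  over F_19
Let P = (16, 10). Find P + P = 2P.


Doubling: s = (3 x1^2 + a) / (2 y1)
s = (3*16^2 + 10) / (2*10) mod 19 = 18
x3 = s^2 - 2 x1 mod 19 = 18^2 - 2*16 = 7
y3 = s (x1 - x3) - y1 mod 19 = 18 * (16 - 7) - 10 = 0

2P = (7, 0)


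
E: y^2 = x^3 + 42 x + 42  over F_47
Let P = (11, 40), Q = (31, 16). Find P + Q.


P != Q, so use the chord formula.
s = (y2 - y1) / (x2 - x1) = (23) / (20) mod 47 = 27
x3 = s^2 - x1 - x2 mod 47 = 27^2 - 11 - 31 = 29
y3 = s (x1 - x3) - y1 mod 47 = 27 * (11 - 29) - 40 = 38

P + Q = (29, 38)


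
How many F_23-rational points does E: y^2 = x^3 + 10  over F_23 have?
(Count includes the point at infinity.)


For each x in F_23, count y with y^2 = x^3 + 0 x + 10 mod 23:
  x = 2: RHS = 18, y in [8, 15]  -> 2 point(s)
  x = 7: RHS = 8, y in [10, 13]  -> 2 point(s)
  x = 8: RHS = 16, y in [4, 19]  -> 2 point(s)
  x = 9: RHS = 3, y in [7, 16]  -> 2 point(s)
  x = 12: RHS = 13, y in [6, 17]  -> 2 point(s)
  x = 15: RHS = 4, y in [2, 21]  -> 2 point(s)
  x = 16: RHS = 12, y in [9, 14]  -> 2 point(s)
  x = 17: RHS = 1, y in [1, 22]  -> 2 point(s)
  x = 18: RHS = 0, y in [0]  -> 1 point(s)
  x = 20: RHS = 6, y in [11, 12]  -> 2 point(s)
  x = 21: RHS = 2, y in [5, 18]  -> 2 point(s)
  x = 22: RHS = 9, y in [3, 20]  -> 2 point(s)
Affine points: 23. Add the point at infinity: total = 24.

#E(F_23) = 24


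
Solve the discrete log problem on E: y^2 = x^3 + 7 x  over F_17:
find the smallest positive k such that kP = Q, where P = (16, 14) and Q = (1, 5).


Enumerate multiples of P until we hit Q = (1, 5):
  1P = (16, 14)
  2P = (1, 12)
  3P = (1, 5)
Match found at i = 3.

k = 3


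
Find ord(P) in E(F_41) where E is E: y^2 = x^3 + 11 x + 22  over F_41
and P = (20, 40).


Compute successive multiples of P until we hit O:
  1P = (20, 40)
  2P = (40, 16)
  3P = (30, 13)
  4P = (11, 30)
  5P = (33, 23)
  6P = (13, 36)
  7P = (10, 36)
  8P = (21, 17)
  ... (continuing to 34P)
  34P = O

ord(P) = 34


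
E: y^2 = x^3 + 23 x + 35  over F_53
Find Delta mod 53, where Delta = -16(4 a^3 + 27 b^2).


4 a^3 + 27 b^2 = 4*23^3 + 27*35^2 = 48668 + 33075 = 81743
Delta = -16 * (81743) = -1307888
Delta mod 53 = 46

Delta = 46 (mod 53)


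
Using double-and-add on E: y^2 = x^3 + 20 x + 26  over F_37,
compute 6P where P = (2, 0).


k = 6 = 110_2 (binary, LSB first: 011)
Double-and-add from P = (2, 0):
  bit 0 = 0: acc unchanged = O
  bit 1 = 1: acc = O + O = O
  bit 2 = 1: acc = O + O = O

6P = O


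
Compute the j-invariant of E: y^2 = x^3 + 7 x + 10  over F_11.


Delta = -16(4 a^3 + 27 b^2) mod 11 = 1
-1728 * (4 a)^3 = -1728 * (4*7)^3 mod 11 = 4
j = 4 * 1^(-1) mod 11 = 4

j = 4 (mod 11)


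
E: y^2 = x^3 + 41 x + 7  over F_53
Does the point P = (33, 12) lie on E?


Check whether y^2 = x^3 + 41 x + 7 (mod 53) for (x, y) = (33, 12).
LHS: y^2 = 12^2 mod 53 = 38
RHS: x^3 + 41 x + 7 = 33^3 + 41*33 + 7 mod 53 = 38
LHS = RHS

Yes, on the curve


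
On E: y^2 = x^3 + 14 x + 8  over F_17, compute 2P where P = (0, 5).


Doubling: s = (3 x1^2 + a) / (2 y1)
s = (3*0^2 + 14) / (2*5) mod 17 = 15
x3 = s^2 - 2 x1 mod 17 = 15^2 - 2*0 = 4
y3 = s (x1 - x3) - y1 mod 17 = 15 * (0 - 4) - 5 = 3

2P = (4, 3)


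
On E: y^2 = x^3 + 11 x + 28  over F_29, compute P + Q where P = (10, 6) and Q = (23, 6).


P != Q, so use the chord formula.
s = (y2 - y1) / (x2 - x1) = (0) / (13) mod 29 = 0
x3 = s^2 - x1 - x2 mod 29 = 0^2 - 10 - 23 = 25
y3 = s (x1 - x3) - y1 mod 29 = 0 * (10 - 25) - 6 = 23

P + Q = (25, 23)


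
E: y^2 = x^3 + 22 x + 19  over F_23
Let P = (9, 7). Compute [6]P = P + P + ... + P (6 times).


k = 6 = 110_2 (binary, LSB first: 011)
Double-and-add from P = (9, 7):
  bit 0 = 0: acc unchanged = O
  bit 1 = 1: acc = O + (17, 19) = (17, 19)
  bit 2 = 1: acc = (17, 19) + (13, 8) = (2, 5)

6P = (2, 5)


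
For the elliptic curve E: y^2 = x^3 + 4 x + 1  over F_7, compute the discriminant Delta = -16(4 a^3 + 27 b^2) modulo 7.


4 a^3 + 27 b^2 = 4*4^3 + 27*1^2 = 256 + 27 = 283
Delta = -16 * (283) = -4528
Delta mod 7 = 1

Delta = 1 (mod 7)


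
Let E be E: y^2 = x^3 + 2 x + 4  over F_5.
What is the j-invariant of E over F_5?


Delta = -16(4 a^3 + 27 b^2) mod 5 = 1
-1728 * (4 a)^3 = -1728 * (4*2)^3 mod 5 = 4
j = 4 * 1^(-1) mod 5 = 4

j = 4 (mod 5)


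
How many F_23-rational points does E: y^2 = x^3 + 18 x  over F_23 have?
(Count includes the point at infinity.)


For each x in F_23, count y with y^2 = x^3 + 18 x + 0 mod 23:
  x = 0: RHS = 0, y in [0]  -> 1 point(s)
  x = 3: RHS = 12, y in [9, 14]  -> 2 point(s)
  x = 5: RHS = 8, y in [10, 13]  -> 2 point(s)
  x = 6: RHS = 2, y in [5, 18]  -> 2 point(s)
  x = 7: RHS = 9, y in [3, 20]  -> 2 point(s)
  x = 8: RHS = 12, y in [9, 14]  -> 2 point(s)
  x = 12: RHS = 12, y in [9, 14]  -> 2 point(s)
  x = 13: RHS = 16, y in [4, 19]  -> 2 point(s)
  x = 14: RHS = 6, y in [11, 12]  -> 2 point(s)
  x = 19: RHS = 2, y in [5, 18]  -> 2 point(s)
  x = 21: RHS = 2, y in [5, 18]  -> 2 point(s)
  x = 22: RHS = 4, y in [2, 21]  -> 2 point(s)
Affine points: 23. Add the point at infinity: total = 24.

#E(F_23) = 24


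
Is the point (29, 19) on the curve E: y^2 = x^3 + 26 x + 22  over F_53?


Check whether y^2 = x^3 + 26 x + 22 (mod 53) for (x, y) = (29, 19).
LHS: y^2 = 19^2 mod 53 = 43
RHS: x^3 + 26 x + 22 = 29^3 + 26*29 + 22 mod 53 = 43
LHS = RHS

Yes, on the curve


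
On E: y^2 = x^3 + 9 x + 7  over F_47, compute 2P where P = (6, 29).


Doubling: s = (3 x1^2 + a) / (2 y1)
s = (3*6^2 + 9) / (2*29) mod 47 = 32
x3 = s^2 - 2 x1 mod 47 = 32^2 - 2*6 = 25
y3 = s (x1 - x3) - y1 mod 47 = 32 * (6 - 25) - 29 = 21

2P = (25, 21)


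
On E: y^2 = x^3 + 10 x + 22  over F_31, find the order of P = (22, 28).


Compute successive multiples of P until we hit O:
  1P = (22, 28)
  2P = (23, 9)
  3P = (6, 9)
  4P = (21, 10)
  5P = (2, 22)
  6P = (26, 8)
  7P = (8, 26)
  8P = (20, 21)
  ... (continuing to 34P)
  34P = O

ord(P) = 34


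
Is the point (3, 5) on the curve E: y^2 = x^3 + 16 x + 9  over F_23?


Check whether y^2 = x^3 + 16 x + 9 (mod 23) for (x, y) = (3, 5).
LHS: y^2 = 5^2 mod 23 = 2
RHS: x^3 + 16 x + 9 = 3^3 + 16*3 + 9 mod 23 = 15
LHS != RHS

No, not on the curve


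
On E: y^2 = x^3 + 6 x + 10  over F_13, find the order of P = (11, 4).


Compute successive multiples of P until we hit O:
  1P = (11, 4)
  2P = (5, 3)
  3P = (1, 2)
  4P = (0, 6)
  5P = (3, 4)
  6P = (12, 9)
  7P = (2, 2)
  8P = (10, 2)
  ... (continuing to 18P)
  18P = O

ord(P) = 18


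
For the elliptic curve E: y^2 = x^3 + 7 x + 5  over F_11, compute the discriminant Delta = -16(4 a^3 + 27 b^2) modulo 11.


4 a^3 + 27 b^2 = 4*7^3 + 27*5^2 = 1372 + 675 = 2047
Delta = -16 * (2047) = -32752
Delta mod 11 = 6

Delta = 6 (mod 11)


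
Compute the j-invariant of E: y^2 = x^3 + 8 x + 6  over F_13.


Delta = -16(4 a^3 + 27 b^2) mod 13 = 1
-1728 * (4 a)^3 = -1728 * (4*8)^3 mod 13 = 8
j = 8 * 1^(-1) mod 13 = 8

j = 8 (mod 13)


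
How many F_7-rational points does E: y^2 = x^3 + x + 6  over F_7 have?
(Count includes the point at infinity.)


For each x in F_7, count y with y^2 = x^3 + 1 x + 6 mod 7:
  x = 1: RHS = 1, y in [1, 6]  -> 2 point(s)
  x = 2: RHS = 2, y in [3, 4]  -> 2 point(s)
  x = 3: RHS = 1, y in [1, 6]  -> 2 point(s)
  x = 4: RHS = 4, y in [2, 5]  -> 2 point(s)
  x = 6: RHS = 4, y in [2, 5]  -> 2 point(s)
Affine points: 10. Add the point at infinity: total = 11.

#E(F_7) = 11


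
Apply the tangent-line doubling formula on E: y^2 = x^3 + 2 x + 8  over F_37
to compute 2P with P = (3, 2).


Doubling: s = (3 x1^2 + a) / (2 y1)
s = (3*3^2 + 2) / (2*2) mod 37 = 35
x3 = s^2 - 2 x1 mod 37 = 35^2 - 2*3 = 35
y3 = s (x1 - x3) - y1 mod 37 = 35 * (3 - 35) - 2 = 25

2P = (35, 25)


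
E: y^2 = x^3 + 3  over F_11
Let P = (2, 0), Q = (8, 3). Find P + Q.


P != Q, so use the chord formula.
s = (y2 - y1) / (x2 - x1) = (3) / (6) mod 11 = 6
x3 = s^2 - x1 - x2 mod 11 = 6^2 - 2 - 8 = 4
y3 = s (x1 - x3) - y1 mod 11 = 6 * (2 - 4) - 0 = 10

P + Q = (4, 10)


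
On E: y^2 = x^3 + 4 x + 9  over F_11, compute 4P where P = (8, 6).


k = 4 = 100_2 (binary, LSB first: 001)
Double-and-add from P = (8, 6):
  bit 0 = 0: acc unchanged = O
  bit 1 = 0: acc unchanged = O
  bit 2 = 1: acc = O + (3, 9) = (3, 9)

4P = (3, 9)


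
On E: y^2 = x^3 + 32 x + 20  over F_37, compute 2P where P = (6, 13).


Doubling: s = (3 x1^2 + a) / (2 y1)
s = (3*6^2 + 32) / (2*13) mod 37 = 31
x3 = s^2 - 2 x1 mod 37 = 31^2 - 2*6 = 24
y3 = s (x1 - x3) - y1 mod 37 = 31 * (6 - 24) - 13 = 21

2P = (24, 21)


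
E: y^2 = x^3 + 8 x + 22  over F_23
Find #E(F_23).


For each x in F_23, count y with y^2 = x^3 + 8 x + 22 mod 23:
  x = 1: RHS = 8, y in [10, 13]  -> 2 point(s)
  x = 2: RHS = 0, y in [0]  -> 1 point(s)
  x = 3: RHS = 4, y in [2, 21]  -> 2 point(s)
  x = 4: RHS = 3, y in [7, 16]  -> 2 point(s)
  x = 5: RHS = 3, y in [7, 16]  -> 2 point(s)
  x = 8: RHS = 0, y in [0]  -> 1 point(s)
  x = 9: RHS = 18, y in [8, 15]  -> 2 point(s)
  x = 12: RHS = 6, y in [11, 12]  -> 2 point(s)
  x = 13: RHS = 0, y in [0]  -> 1 point(s)
  x = 14: RHS = 3, y in [7, 16]  -> 2 point(s)
  x = 18: RHS = 18, y in [8, 15]  -> 2 point(s)
  x = 19: RHS = 18, y in [8, 15]  -> 2 point(s)
  x = 22: RHS = 13, y in [6, 17]  -> 2 point(s)
Affine points: 23. Add the point at infinity: total = 24.

#E(F_23) = 24


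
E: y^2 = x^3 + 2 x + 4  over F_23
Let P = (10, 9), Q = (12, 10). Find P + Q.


P != Q, so use the chord formula.
s = (y2 - y1) / (x2 - x1) = (1) / (2) mod 23 = 12
x3 = s^2 - x1 - x2 mod 23 = 12^2 - 10 - 12 = 7
y3 = s (x1 - x3) - y1 mod 23 = 12 * (10 - 7) - 9 = 4

P + Q = (7, 4)


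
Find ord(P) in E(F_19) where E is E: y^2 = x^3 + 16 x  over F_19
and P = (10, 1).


Compute successive multiples of P until we hit O:
  1P = (10, 1)
  2P = (16, 1)
  3P = (12, 18)
  4P = (17, 6)
  5P = (15, 9)
  6P = (11, 5)
  7P = (14, 2)
  8P = (1, 6)
  ... (continuing to 20P)
  20P = O

ord(P) = 20


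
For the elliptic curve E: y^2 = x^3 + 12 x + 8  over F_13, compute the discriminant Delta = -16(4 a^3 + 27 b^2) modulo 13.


4 a^3 + 27 b^2 = 4*12^3 + 27*8^2 = 6912 + 1728 = 8640
Delta = -16 * (8640) = -138240
Delta mod 13 = 2

Delta = 2 (mod 13)


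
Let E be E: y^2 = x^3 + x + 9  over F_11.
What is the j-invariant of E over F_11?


Delta = -16(4 a^3 + 27 b^2) mod 11 = 1
-1728 * (4 a)^3 = -1728 * (4*1)^3 mod 11 = 2
j = 2 * 1^(-1) mod 11 = 2

j = 2 (mod 11)


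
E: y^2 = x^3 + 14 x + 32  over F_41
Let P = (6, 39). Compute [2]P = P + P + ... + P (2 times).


k = 2 = 10_2 (binary, LSB first: 01)
Double-and-add from P = (6, 39):
  bit 0 = 0: acc unchanged = O
  bit 1 = 1: acc = O + (6, 2) = (6, 2)

2P = (6, 2)


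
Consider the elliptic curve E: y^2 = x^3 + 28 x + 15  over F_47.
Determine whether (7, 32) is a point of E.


Check whether y^2 = x^3 + 28 x + 15 (mod 47) for (x, y) = (7, 32).
LHS: y^2 = 32^2 mod 47 = 37
RHS: x^3 + 28 x + 15 = 7^3 + 28*7 + 15 mod 47 = 37
LHS = RHS

Yes, on the curve


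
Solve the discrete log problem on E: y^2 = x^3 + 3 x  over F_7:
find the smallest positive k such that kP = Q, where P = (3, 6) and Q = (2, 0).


Enumerate multiples of P until we hit Q = (2, 0):
  1P = (3, 6)
  2P = (2, 0)
Match found at i = 2.

k = 2


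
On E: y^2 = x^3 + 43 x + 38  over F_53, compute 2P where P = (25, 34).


Doubling: s = (3 x1^2 + a) / (2 y1)
s = (3*25^2 + 43) / (2*34) mod 53 = 36
x3 = s^2 - 2 x1 mod 53 = 36^2 - 2*25 = 27
y3 = s (x1 - x3) - y1 mod 53 = 36 * (25 - 27) - 34 = 0

2P = (27, 0)


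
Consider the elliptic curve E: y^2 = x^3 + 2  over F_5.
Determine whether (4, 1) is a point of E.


Check whether y^2 = x^3 + 0 x + 2 (mod 5) for (x, y) = (4, 1).
LHS: y^2 = 1^2 mod 5 = 1
RHS: x^3 + 0 x + 2 = 4^3 + 0*4 + 2 mod 5 = 1
LHS = RHS

Yes, on the curve


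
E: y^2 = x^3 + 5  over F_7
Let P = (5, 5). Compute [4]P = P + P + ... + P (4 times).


k = 4 = 100_2 (binary, LSB first: 001)
Double-and-add from P = (5, 5):
  bit 0 = 0: acc unchanged = O
  bit 1 = 0: acc unchanged = O
  bit 2 = 1: acc = O + (3, 5) = (3, 5)

4P = (3, 5)


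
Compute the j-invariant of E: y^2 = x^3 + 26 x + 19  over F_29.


Delta = -16(4 a^3 + 27 b^2) mod 29 = 27
-1728 * (4 a)^3 = -1728 * (4*26)^3 mod 29 = 28
j = 28 * 27^(-1) mod 29 = 15

j = 15 (mod 29)


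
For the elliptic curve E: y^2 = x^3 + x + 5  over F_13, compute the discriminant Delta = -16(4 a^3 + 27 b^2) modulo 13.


4 a^3 + 27 b^2 = 4*1^3 + 27*5^2 = 4 + 675 = 679
Delta = -16 * (679) = -10864
Delta mod 13 = 4

Delta = 4 (mod 13)


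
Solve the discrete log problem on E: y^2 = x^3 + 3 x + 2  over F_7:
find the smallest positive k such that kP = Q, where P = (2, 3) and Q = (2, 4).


Enumerate multiples of P until we hit Q = (2, 4):
  1P = (2, 3)
  2P = (4, 6)
  3P = (5, 3)
  4P = (0, 4)
  5P = (0, 3)
  6P = (5, 4)
  7P = (4, 1)
  8P = (2, 4)
Match found at i = 8.

k = 8


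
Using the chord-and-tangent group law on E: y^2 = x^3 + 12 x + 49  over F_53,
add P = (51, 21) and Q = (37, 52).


P != Q, so use the chord formula.
s = (y2 - y1) / (x2 - x1) = (31) / (39) mod 53 = 47
x3 = s^2 - x1 - x2 mod 53 = 47^2 - 51 - 37 = 1
y3 = s (x1 - x3) - y1 mod 53 = 47 * (51 - 1) - 21 = 50

P + Q = (1, 50)


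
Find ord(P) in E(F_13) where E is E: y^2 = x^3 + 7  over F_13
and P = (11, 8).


Compute successive multiples of P until we hit O:
  1P = (11, 8)
  2P = (7, 8)
  3P = (8, 5)
  4P = (8, 8)
  5P = (7, 5)
  6P = (11, 5)
  7P = O

ord(P) = 7


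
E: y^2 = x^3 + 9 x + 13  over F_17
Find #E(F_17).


For each x in F_17, count y with y^2 = x^3 + 9 x + 13 mod 17:
  x = 0: RHS = 13, y in [8, 9]  -> 2 point(s)
  x = 3: RHS = 16, y in [4, 13]  -> 2 point(s)
  x = 5: RHS = 13, y in [8, 9]  -> 2 point(s)
  x = 8: RHS = 2, y in [6, 11]  -> 2 point(s)
  x = 10: RHS = 15, y in [7, 10]  -> 2 point(s)
  x = 11: RHS = 15, y in [7, 10]  -> 2 point(s)
  x = 12: RHS = 13, y in [8, 9]  -> 2 point(s)
  x = 13: RHS = 15, y in [7, 10]  -> 2 point(s)
  x = 15: RHS = 4, y in [2, 15]  -> 2 point(s)
Affine points: 18. Add the point at infinity: total = 19.

#E(F_17) = 19


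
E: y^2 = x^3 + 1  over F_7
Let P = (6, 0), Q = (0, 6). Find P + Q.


P != Q, so use the chord formula.
s = (y2 - y1) / (x2 - x1) = (6) / (1) mod 7 = 6
x3 = s^2 - x1 - x2 mod 7 = 6^2 - 6 - 0 = 2
y3 = s (x1 - x3) - y1 mod 7 = 6 * (6 - 2) - 0 = 3

P + Q = (2, 3)


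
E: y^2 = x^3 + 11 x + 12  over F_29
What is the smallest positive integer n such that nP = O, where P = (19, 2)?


Compute successive multiples of P until we hit O:
  1P = (19, 2)
  2P = (24, 8)
  3P = (6, 2)
  4P = (4, 27)
  5P = (12, 25)
  6P = (23, 7)
  7P = (23, 22)
  8P = (12, 4)
  ... (continuing to 13P)
  13P = O

ord(P) = 13


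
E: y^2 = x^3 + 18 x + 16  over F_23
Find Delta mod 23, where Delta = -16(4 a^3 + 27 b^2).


4 a^3 + 27 b^2 = 4*18^3 + 27*16^2 = 23328 + 6912 = 30240
Delta = -16 * (30240) = -483840
Delta mod 23 = 11

Delta = 11 (mod 23)


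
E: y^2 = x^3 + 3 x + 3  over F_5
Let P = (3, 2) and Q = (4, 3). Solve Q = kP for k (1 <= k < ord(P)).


Enumerate multiples of P until we hit Q = (4, 3):
  1P = (3, 2)
  2P = (4, 3)
Match found at i = 2.

k = 2


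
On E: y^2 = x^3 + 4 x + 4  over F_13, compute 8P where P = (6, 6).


k = 8 = 1000_2 (binary, LSB first: 0001)
Double-and-add from P = (6, 6):
  bit 0 = 0: acc unchanged = O
  bit 1 = 0: acc unchanged = O
  bit 2 = 0: acc unchanged = O
  bit 3 = 1: acc = O + (12, 8) = (12, 8)

8P = (12, 8)


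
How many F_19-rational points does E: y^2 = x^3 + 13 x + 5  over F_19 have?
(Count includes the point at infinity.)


For each x in F_19, count y with y^2 = x^3 + 13 x + 5 mod 19:
  x = 0: RHS = 5, y in [9, 10]  -> 2 point(s)
  x = 1: RHS = 0, y in [0]  -> 1 point(s)
  x = 2: RHS = 1, y in [1, 18]  -> 2 point(s)
  x = 4: RHS = 7, y in [8, 11]  -> 2 point(s)
  x = 5: RHS = 5, y in [9, 10]  -> 2 point(s)
  x = 11: RHS = 16, y in [4, 15]  -> 2 point(s)
  x = 14: RHS = 5, y in [9, 10]  -> 2 point(s)
  x = 17: RHS = 9, y in [3, 16]  -> 2 point(s)
Affine points: 15. Add the point at infinity: total = 16.

#E(F_19) = 16


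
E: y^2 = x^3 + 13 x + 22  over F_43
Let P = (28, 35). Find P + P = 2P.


Doubling: s = (3 x1^2 + a) / (2 y1)
s = (3*28^2 + 13) / (2*35) mod 43 = 0
x3 = s^2 - 2 x1 mod 43 = 0^2 - 2*28 = 30
y3 = s (x1 - x3) - y1 mod 43 = 0 * (28 - 30) - 35 = 8

2P = (30, 8)


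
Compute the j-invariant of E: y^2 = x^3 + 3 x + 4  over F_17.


Delta = -16(4 a^3 + 27 b^2) mod 17 = 13
-1728 * (4 a)^3 = -1728 * (4*3)^3 mod 17 = 15
j = 15 * 13^(-1) mod 17 = 9

j = 9 (mod 17)


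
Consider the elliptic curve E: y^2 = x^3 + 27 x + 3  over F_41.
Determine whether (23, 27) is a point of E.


Check whether y^2 = x^3 + 27 x + 3 (mod 41) for (x, y) = (23, 27).
LHS: y^2 = 27^2 mod 41 = 32
RHS: x^3 + 27 x + 3 = 23^3 + 27*23 + 3 mod 41 = 40
LHS != RHS

No, not on the curve


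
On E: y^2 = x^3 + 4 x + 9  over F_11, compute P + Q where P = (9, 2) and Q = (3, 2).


P != Q, so use the chord formula.
s = (y2 - y1) / (x2 - x1) = (0) / (5) mod 11 = 0
x3 = s^2 - x1 - x2 mod 11 = 0^2 - 9 - 3 = 10
y3 = s (x1 - x3) - y1 mod 11 = 0 * (9 - 10) - 2 = 9

P + Q = (10, 9)


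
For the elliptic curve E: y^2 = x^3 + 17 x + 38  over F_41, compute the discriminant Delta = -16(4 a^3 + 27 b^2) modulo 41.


4 a^3 + 27 b^2 = 4*17^3 + 27*38^2 = 19652 + 38988 = 58640
Delta = -16 * (58640) = -938240
Delta mod 41 = 4

Delta = 4 (mod 41)


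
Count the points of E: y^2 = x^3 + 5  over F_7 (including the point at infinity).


For each x in F_7, count y with y^2 = x^3 + 0 x + 5 mod 7:
  x = 3: RHS = 4, y in [2, 5]  -> 2 point(s)
  x = 5: RHS = 4, y in [2, 5]  -> 2 point(s)
  x = 6: RHS = 4, y in [2, 5]  -> 2 point(s)
Affine points: 6. Add the point at infinity: total = 7.

#E(F_7) = 7


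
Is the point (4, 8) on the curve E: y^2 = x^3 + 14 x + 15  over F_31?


Check whether y^2 = x^3 + 14 x + 15 (mod 31) for (x, y) = (4, 8).
LHS: y^2 = 8^2 mod 31 = 2
RHS: x^3 + 14 x + 15 = 4^3 + 14*4 + 15 mod 31 = 11
LHS != RHS

No, not on the curve


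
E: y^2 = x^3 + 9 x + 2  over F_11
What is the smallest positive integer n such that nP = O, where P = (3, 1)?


Compute successive multiples of P until we hit O:
  1P = (3, 1)
  2P = (10, 5)
  3P = (10, 6)
  4P = (3, 10)
  5P = O

ord(P) = 5


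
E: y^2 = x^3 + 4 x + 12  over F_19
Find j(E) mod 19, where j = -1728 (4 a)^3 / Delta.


Delta = -16(4 a^3 + 27 b^2) mod 19 = 6
-1728 * (4 a)^3 = -1728 * (4*4)^3 mod 19 = 11
j = 11 * 6^(-1) mod 19 = 5

j = 5 (mod 19)


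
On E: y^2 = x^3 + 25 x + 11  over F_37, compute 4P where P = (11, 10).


k = 4 = 100_2 (binary, LSB first: 001)
Double-and-add from P = (11, 10):
  bit 0 = 0: acc unchanged = O
  bit 1 = 0: acc unchanged = O
  bit 2 = 1: acc = O + (11, 10) = (11, 10)

4P = (11, 10)


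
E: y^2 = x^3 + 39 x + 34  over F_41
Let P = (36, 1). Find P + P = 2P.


Doubling: s = (3 x1^2 + a) / (2 y1)
s = (3*36^2 + 39) / (2*1) mod 41 = 16
x3 = s^2 - 2 x1 mod 41 = 16^2 - 2*36 = 20
y3 = s (x1 - x3) - y1 mod 41 = 16 * (36 - 20) - 1 = 9

2P = (20, 9)


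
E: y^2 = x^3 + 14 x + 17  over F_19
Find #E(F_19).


For each x in F_19, count y with y^2 = x^3 + 14 x + 17 mod 19:
  x = 0: RHS = 17, y in [6, 13]  -> 2 point(s)
  x = 4: RHS = 4, y in [2, 17]  -> 2 point(s)
  x = 9: RHS = 17, y in [6, 13]  -> 2 point(s)
  x = 10: RHS = 17, y in [6, 13]  -> 2 point(s)
  x = 11: RHS = 1, y in [1, 18]  -> 2 point(s)
  x = 15: RHS = 11, y in [7, 12]  -> 2 point(s)
  x = 16: RHS = 5, y in [9, 10]  -> 2 point(s)
  x = 17: RHS = 0, y in [0]  -> 1 point(s)
Affine points: 15. Add the point at infinity: total = 16.

#E(F_19) = 16


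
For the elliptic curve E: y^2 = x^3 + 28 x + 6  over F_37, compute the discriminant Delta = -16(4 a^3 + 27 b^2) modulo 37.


4 a^3 + 27 b^2 = 4*28^3 + 27*6^2 = 87808 + 972 = 88780
Delta = -16 * (88780) = -1420480
Delta mod 37 = 24

Delta = 24 (mod 37)


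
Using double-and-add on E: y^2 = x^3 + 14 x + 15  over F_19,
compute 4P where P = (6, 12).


k = 4 = 100_2 (binary, LSB first: 001)
Double-and-add from P = (6, 12):
  bit 0 = 0: acc unchanged = O
  bit 1 = 0: acc unchanged = O
  bit 2 = 1: acc = O + (18, 0) = (18, 0)

4P = (18, 0)


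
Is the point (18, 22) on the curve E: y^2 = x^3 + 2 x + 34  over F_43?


Check whether y^2 = x^3 + 2 x + 34 (mod 43) for (x, y) = (18, 22).
LHS: y^2 = 22^2 mod 43 = 11
RHS: x^3 + 2 x + 34 = 18^3 + 2*18 + 34 mod 43 = 11
LHS = RHS

Yes, on the curve


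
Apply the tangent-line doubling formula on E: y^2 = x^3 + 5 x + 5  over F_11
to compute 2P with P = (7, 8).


Doubling: s = (3 x1^2 + a) / (2 y1)
s = (3*7^2 + 5) / (2*8) mod 11 = 4
x3 = s^2 - 2 x1 mod 11 = 4^2 - 2*7 = 2
y3 = s (x1 - x3) - y1 mod 11 = 4 * (7 - 2) - 8 = 1

2P = (2, 1)


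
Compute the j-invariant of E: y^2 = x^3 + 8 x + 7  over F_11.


Delta = -16(4 a^3 + 27 b^2) mod 11 = 8
-1728 * (4 a)^3 = -1728 * (4*8)^3 mod 11 = 1
j = 1 * 8^(-1) mod 11 = 7

j = 7 (mod 11)


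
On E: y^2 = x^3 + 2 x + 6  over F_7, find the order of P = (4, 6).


Compute successive multiples of P until we hit O:
  1P = (4, 6)
  2P = (1, 3)
  3P = (3, 2)
  4P = (2, 2)
  5P = (5, 6)
  6P = (5, 1)
  7P = (2, 5)
  8P = (3, 5)
  ... (continuing to 11P)
  11P = O

ord(P) = 11


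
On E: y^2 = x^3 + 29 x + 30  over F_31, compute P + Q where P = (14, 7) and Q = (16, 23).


P != Q, so use the chord formula.
s = (y2 - y1) / (x2 - x1) = (16) / (2) mod 31 = 8
x3 = s^2 - x1 - x2 mod 31 = 8^2 - 14 - 16 = 3
y3 = s (x1 - x3) - y1 mod 31 = 8 * (14 - 3) - 7 = 19

P + Q = (3, 19)


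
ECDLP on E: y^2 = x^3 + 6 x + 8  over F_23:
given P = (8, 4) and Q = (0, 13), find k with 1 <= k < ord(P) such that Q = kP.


Enumerate multiples of P until we hit Q = (0, 13):
  1P = (8, 4)
  2P = (0, 10)
  3P = (17, 20)
  4P = (4, 21)
  5P = (19, 14)
  6P = (5, 5)
  7P = (5, 18)
  8P = (19, 9)
  9P = (4, 2)
  10P = (17, 3)
  11P = (0, 13)
Match found at i = 11.

k = 11


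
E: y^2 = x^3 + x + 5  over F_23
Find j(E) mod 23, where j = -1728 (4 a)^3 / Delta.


Delta = -16(4 a^3 + 27 b^2) mod 23 = 15
-1728 * (4 a)^3 = -1728 * (4*1)^3 mod 23 = 15
j = 15 * 15^(-1) mod 23 = 1

j = 1 (mod 23)


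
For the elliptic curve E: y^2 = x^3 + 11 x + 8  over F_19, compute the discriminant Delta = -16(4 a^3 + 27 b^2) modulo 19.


4 a^3 + 27 b^2 = 4*11^3 + 27*8^2 = 5324 + 1728 = 7052
Delta = -16 * (7052) = -112832
Delta mod 19 = 9

Delta = 9 (mod 19)


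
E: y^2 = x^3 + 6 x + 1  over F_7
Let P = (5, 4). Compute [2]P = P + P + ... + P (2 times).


k = 2 = 10_2 (binary, LSB first: 01)
Double-and-add from P = (5, 4):
  bit 0 = 0: acc unchanged = O
  bit 1 = 1: acc = O + (6, 6) = (6, 6)

2P = (6, 6)


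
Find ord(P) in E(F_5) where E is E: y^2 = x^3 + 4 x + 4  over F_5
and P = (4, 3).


Compute successive multiples of P until we hit O:
  1P = (4, 3)
  2P = (1, 3)
  3P = (0, 2)
  4P = (2, 0)
  5P = (0, 3)
  6P = (1, 2)
  7P = (4, 2)
  8P = O

ord(P) = 8


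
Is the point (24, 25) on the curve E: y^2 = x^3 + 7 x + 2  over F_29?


Check whether y^2 = x^3 + 7 x + 2 (mod 29) for (x, y) = (24, 25).
LHS: y^2 = 25^2 mod 29 = 16
RHS: x^3 + 7 x + 2 = 24^3 + 7*24 + 2 mod 29 = 16
LHS = RHS

Yes, on the curve


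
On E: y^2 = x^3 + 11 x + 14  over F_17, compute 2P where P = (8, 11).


Doubling: s = (3 x1^2 + a) / (2 y1)
s = (3*8^2 + 11) / (2*11) mod 17 = 10
x3 = s^2 - 2 x1 mod 17 = 10^2 - 2*8 = 16
y3 = s (x1 - x3) - y1 mod 17 = 10 * (8 - 16) - 11 = 11

2P = (16, 11)


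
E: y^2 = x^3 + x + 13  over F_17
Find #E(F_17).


For each x in F_17, count y with y^2 = x^3 + 1 x + 13 mod 17:
  x = 0: RHS = 13, y in [8, 9]  -> 2 point(s)
  x = 1: RHS = 15, y in [7, 10]  -> 2 point(s)
  x = 3: RHS = 9, y in [3, 14]  -> 2 point(s)
  x = 4: RHS = 13, y in [8, 9]  -> 2 point(s)
  x = 12: RHS = 2, y in [6, 11]  -> 2 point(s)
  x = 13: RHS = 13, y in [8, 9]  -> 2 point(s)
  x = 14: RHS = 0, y in [0]  -> 1 point(s)
Affine points: 13. Add the point at infinity: total = 14.

#E(F_17) = 14


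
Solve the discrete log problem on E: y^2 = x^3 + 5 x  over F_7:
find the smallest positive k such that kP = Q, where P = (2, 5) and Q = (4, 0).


Enumerate multiples of P until we hit Q = (4, 0):
  1P = (2, 5)
  2P = (4, 0)
Match found at i = 2.

k = 2


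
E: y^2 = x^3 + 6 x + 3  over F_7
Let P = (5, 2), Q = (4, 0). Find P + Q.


P != Q, so use the chord formula.
s = (y2 - y1) / (x2 - x1) = (5) / (6) mod 7 = 2
x3 = s^2 - x1 - x2 mod 7 = 2^2 - 5 - 4 = 2
y3 = s (x1 - x3) - y1 mod 7 = 2 * (5 - 2) - 2 = 4

P + Q = (2, 4)


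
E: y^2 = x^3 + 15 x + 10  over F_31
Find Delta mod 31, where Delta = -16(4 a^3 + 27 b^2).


4 a^3 + 27 b^2 = 4*15^3 + 27*10^2 = 13500 + 2700 = 16200
Delta = -16 * (16200) = -259200
Delta mod 31 = 22

Delta = 22 (mod 31)


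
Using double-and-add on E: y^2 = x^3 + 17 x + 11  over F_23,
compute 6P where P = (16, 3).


k = 6 = 110_2 (binary, LSB first: 011)
Double-and-add from P = (16, 3):
  bit 0 = 0: acc unchanged = O
  bit 1 = 1: acc = O + (20, 18) = (20, 18)
  bit 2 = 1: acc = (20, 18) + (18, 10) = (1, 12)

6P = (1, 12)


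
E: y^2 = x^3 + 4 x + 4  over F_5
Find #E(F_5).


For each x in F_5, count y with y^2 = x^3 + 4 x + 4 mod 5:
  x = 0: RHS = 4, y in [2, 3]  -> 2 point(s)
  x = 1: RHS = 4, y in [2, 3]  -> 2 point(s)
  x = 2: RHS = 0, y in [0]  -> 1 point(s)
  x = 4: RHS = 4, y in [2, 3]  -> 2 point(s)
Affine points: 7. Add the point at infinity: total = 8.

#E(F_5) = 8


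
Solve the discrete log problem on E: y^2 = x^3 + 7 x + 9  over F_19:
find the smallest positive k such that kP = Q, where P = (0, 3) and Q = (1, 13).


Enumerate multiples of P until we hit Q = (1, 13):
  1P = (0, 3)
  2P = (4, 5)
  3P = (1, 6)
  4P = (8, 11)
  5P = (12, 4)
  6P = (14, 18)
  7P = (14, 1)
  8P = (12, 15)
  9P = (8, 8)
  10P = (1, 13)
Match found at i = 10.

k = 10


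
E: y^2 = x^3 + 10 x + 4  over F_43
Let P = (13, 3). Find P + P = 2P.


Doubling: s = (3 x1^2 + a) / (2 y1)
s = (3*13^2 + 10) / (2*3) mod 43 = 36
x3 = s^2 - 2 x1 mod 43 = 36^2 - 2*13 = 23
y3 = s (x1 - x3) - y1 mod 43 = 36 * (13 - 23) - 3 = 24

2P = (23, 24)


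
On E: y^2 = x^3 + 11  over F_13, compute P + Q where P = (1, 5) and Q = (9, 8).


P != Q, so use the chord formula.
s = (y2 - y1) / (x2 - x1) = (3) / (8) mod 13 = 2
x3 = s^2 - x1 - x2 mod 13 = 2^2 - 1 - 9 = 7
y3 = s (x1 - x3) - y1 mod 13 = 2 * (1 - 7) - 5 = 9

P + Q = (7, 9)


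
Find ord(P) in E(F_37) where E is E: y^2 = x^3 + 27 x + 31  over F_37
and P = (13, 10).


Compute successive multiples of P until we hit O:
  1P = (13, 10)
  2P = (22, 5)
  3P = (32, 17)
  4P = (3, 19)
  5P = (17, 1)
  6P = (19, 22)
  7P = (9, 35)
  8P = (24, 31)
  ... (continuing to 28P)
  28P = O

ord(P) = 28


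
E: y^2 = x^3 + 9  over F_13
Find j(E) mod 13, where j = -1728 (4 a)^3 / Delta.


Delta = -16(4 a^3 + 27 b^2) mod 13 = 4
-1728 * (4 a)^3 = -1728 * (4*0)^3 mod 13 = 0
j = 0 * 4^(-1) mod 13 = 0

j = 0 (mod 13)


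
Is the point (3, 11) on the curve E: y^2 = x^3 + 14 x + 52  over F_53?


Check whether y^2 = x^3 + 14 x + 52 (mod 53) for (x, y) = (3, 11).
LHS: y^2 = 11^2 mod 53 = 15
RHS: x^3 + 14 x + 52 = 3^3 + 14*3 + 52 mod 53 = 15
LHS = RHS

Yes, on the curve


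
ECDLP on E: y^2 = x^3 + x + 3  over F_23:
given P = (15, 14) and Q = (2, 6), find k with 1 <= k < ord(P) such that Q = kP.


Enumerate multiples of P until we hit Q = (2, 6):
  1P = (15, 14)
  2P = (22, 1)
  3P = (4, 5)
  4P = (6, 8)
  5P = (5, 8)
  6P = (19, 2)
  7P = (21, 4)
  8P = (0, 7)
  9P = (12, 15)
  10P = (14, 1)
  11P = (2, 17)
  12P = (10, 22)
  13P = (7, 10)
  14P = (7, 13)
  15P = (10, 1)
  16P = (2, 6)
Match found at i = 16.

k = 16


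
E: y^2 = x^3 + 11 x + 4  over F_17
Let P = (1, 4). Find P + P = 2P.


Doubling: s = (3 x1^2 + a) / (2 y1)
s = (3*1^2 + 11) / (2*4) mod 17 = 6
x3 = s^2 - 2 x1 mod 17 = 6^2 - 2*1 = 0
y3 = s (x1 - x3) - y1 mod 17 = 6 * (1 - 0) - 4 = 2

2P = (0, 2)


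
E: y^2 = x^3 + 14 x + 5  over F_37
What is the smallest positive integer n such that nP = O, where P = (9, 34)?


Compute successive multiples of P until we hit O:
  1P = (9, 34)
  2P = (15, 1)
  3P = (34, 11)
  4P = (19, 27)
  5P = (18, 13)
  6P = (36, 29)
  7P = (20, 16)
  8P = (33, 12)
  ... (continuing to 22P)
  22P = O

ord(P) = 22


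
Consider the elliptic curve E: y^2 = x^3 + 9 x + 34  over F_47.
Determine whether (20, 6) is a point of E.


Check whether y^2 = x^3 + 9 x + 34 (mod 47) for (x, y) = (20, 6).
LHS: y^2 = 6^2 mod 47 = 36
RHS: x^3 + 9 x + 34 = 20^3 + 9*20 + 34 mod 47 = 36
LHS = RHS

Yes, on the curve


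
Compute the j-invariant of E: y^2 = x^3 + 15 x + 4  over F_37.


Delta = -16(4 a^3 + 27 b^2) mod 37 = 13
-1728 * (4 a)^3 = -1728 * (4*15)^3 mod 37 = 8
j = 8 * 13^(-1) mod 37 = 12

j = 12 (mod 37)


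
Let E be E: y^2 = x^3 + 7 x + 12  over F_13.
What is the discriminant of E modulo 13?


4 a^3 + 27 b^2 = 4*7^3 + 27*12^2 = 1372 + 3888 = 5260
Delta = -16 * (5260) = -84160
Delta mod 13 = 2

Delta = 2 (mod 13)


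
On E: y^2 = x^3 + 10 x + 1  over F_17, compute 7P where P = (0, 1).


k = 7 = 111_2 (binary, LSB first: 111)
Double-and-add from P = (0, 1):
  bit 0 = 1: acc = O + (0, 1) = (0, 1)
  bit 1 = 1: acc = (0, 1) + (8, 10) = (10, 9)
  bit 2 = 1: acc = (10, 9) + (9, 2) = (13, 4)

7P = (13, 4)


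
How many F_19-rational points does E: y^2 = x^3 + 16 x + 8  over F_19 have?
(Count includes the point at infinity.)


For each x in F_19, count y with y^2 = x^3 + 16 x + 8 mod 19:
  x = 1: RHS = 6, y in [5, 14]  -> 2 point(s)
  x = 3: RHS = 7, y in [8, 11]  -> 2 point(s)
  x = 5: RHS = 4, y in [2, 17]  -> 2 point(s)
  x = 6: RHS = 16, y in [4, 15]  -> 2 point(s)
  x = 7: RHS = 7, y in [8, 11]  -> 2 point(s)
  x = 9: RHS = 7, y in [8, 11]  -> 2 point(s)
  x = 10: RHS = 9, y in [3, 16]  -> 2 point(s)
  x = 12: RHS = 9, y in [3, 16]  -> 2 point(s)
  x = 13: RHS = 0, y in [0]  -> 1 point(s)
  x = 16: RHS = 9, y in [3, 16]  -> 2 point(s)
  x = 17: RHS = 6, y in [5, 14]  -> 2 point(s)
Affine points: 21. Add the point at infinity: total = 22.

#E(F_19) = 22


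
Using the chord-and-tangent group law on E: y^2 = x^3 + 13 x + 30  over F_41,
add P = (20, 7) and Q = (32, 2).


P != Q, so use the chord formula.
s = (y2 - y1) / (x2 - x1) = (36) / (12) mod 41 = 3
x3 = s^2 - x1 - x2 mod 41 = 3^2 - 20 - 32 = 39
y3 = s (x1 - x3) - y1 mod 41 = 3 * (20 - 39) - 7 = 18

P + Q = (39, 18)


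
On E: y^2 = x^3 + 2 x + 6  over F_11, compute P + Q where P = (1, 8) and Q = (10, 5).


P != Q, so use the chord formula.
s = (y2 - y1) / (x2 - x1) = (8) / (9) mod 11 = 7
x3 = s^2 - x1 - x2 mod 11 = 7^2 - 1 - 10 = 5
y3 = s (x1 - x3) - y1 mod 11 = 7 * (1 - 5) - 8 = 8

P + Q = (5, 8)


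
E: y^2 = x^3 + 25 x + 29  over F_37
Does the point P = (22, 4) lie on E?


Check whether y^2 = x^3 + 25 x + 29 (mod 37) for (x, y) = (22, 4).
LHS: y^2 = 4^2 mod 37 = 16
RHS: x^3 + 25 x + 29 = 22^3 + 25*22 + 29 mod 37 = 16
LHS = RHS

Yes, on the curve


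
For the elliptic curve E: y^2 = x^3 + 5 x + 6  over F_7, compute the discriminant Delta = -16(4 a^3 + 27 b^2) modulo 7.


4 a^3 + 27 b^2 = 4*5^3 + 27*6^2 = 500 + 972 = 1472
Delta = -16 * (1472) = -23552
Delta mod 7 = 3

Delta = 3 (mod 7)


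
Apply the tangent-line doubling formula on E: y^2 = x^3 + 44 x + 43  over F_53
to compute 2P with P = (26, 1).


Doubling: s = (3 x1^2 + a) / (2 y1)
s = (3*26^2 + 44) / (2*1) mod 53 = 29
x3 = s^2 - 2 x1 mod 53 = 29^2 - 2*26 = 47
y3 = s (x1 - x3) - y1 mod 53 = 29 * (26 - 47) - 1 = 26

2P = (47, 26)


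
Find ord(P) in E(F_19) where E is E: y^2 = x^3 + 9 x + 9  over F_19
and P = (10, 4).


Compute successive multiples of P until we hit O:
  1P = (10, 4)
  2P = (8, 2)
  3P = (2, 4)
  4P = (7, 15)
  5P = (7, 4)
  6P = (2, 15)
  7P = (8, 17)
  8P = (10, 15)
  ... (continuing to 9P)
  9P = O

ord(P) = 9


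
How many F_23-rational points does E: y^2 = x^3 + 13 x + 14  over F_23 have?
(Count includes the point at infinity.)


For each x in F_23, count y with y^2 = x^3 + 13 x + 14 mod 23:
  x = 2: RHS = 2, y in [5, 18]  -> 2 point(s)
  x = 6: RHS = 9, y in [3, 20]  -> 2 point(s)
  x = 8: RHS = 9, y in [3, 20]  -> 2 point(s)
  x = 9: RHS = 9, y in [3, 20]  -> 2 point(s)
  x = 11: RHS = 16, y in [4, 19]  -> 2 point(s)
  x = 12: RHS = 12, y in [9, 14]  -> 2 point(s)
  x = 18: RHS = 8, y in [10, 13]  -> 2 point(s)
  x = 19: RHS = 13, y in [6, 17]  -> 2 point(s)
  x = 21: RHS = 3, y in [7, 16]  -> 2 point(s)
  x = 22: RHS = 0, y in [0]  -> 1 point(s)
Affine points: 19. Add the point at infinity: total = 20.

#E(F_23) = 20


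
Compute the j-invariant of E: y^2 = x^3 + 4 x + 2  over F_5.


Delta = -16(4 a^3 + 27 b^2) mod 5 = 1
-1728 * (4 a)^3 = -1728 * (4*4)^3 mod 5 = 2
j = 2 * 1^(-1) mod 5 = 2

j = 2 (mod 5)


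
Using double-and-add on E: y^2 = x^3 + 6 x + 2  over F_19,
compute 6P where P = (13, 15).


k = 6 = 110_2 (binary, LSB first: 011)
Double-and-add from P = (13, 15):
  bit 0 = 0: acc unchanged = O
  bit 1 = 1: acc = O + (12, 4) = (12, 4)
  bit 2 = 1: acc = (12, 4) + (6, 11) = (5, 10)

6P = (5, 10)


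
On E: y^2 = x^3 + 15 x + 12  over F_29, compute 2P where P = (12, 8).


Doubling: s = (3 x1^2 + a) / (2 y1)
s = (3*12^2 + 15) / (2*8) mod 29 = 8
x3 = s^2 - 2 x1 mod 29 = 8^2 - 2*12 = 11
y3 = s (x1 - x3) - y1 mod 29 = 8 * (12 - 11) - 8 = 0

2P = (11, 0)


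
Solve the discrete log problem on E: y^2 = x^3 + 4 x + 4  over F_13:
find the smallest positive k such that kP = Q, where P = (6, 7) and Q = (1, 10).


Enumerate multiples of P until we hit Q = (1, 10):
  1P = (6, 7)
  2P = (0, 2)
  3P = (3, 2)
  4P = (1, 10)
Match found at i = 4.

k = 4


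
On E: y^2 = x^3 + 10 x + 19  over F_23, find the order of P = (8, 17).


Compute successive multiples of P until we hit O:
  1P = (8, 17)
  2P = (15, 5)
  3P = (2, 22)
  4P = (22, 10)
  5P = (22, 13)
  6P = (2, 1)
  7P = (15, 18)
  8P = (8, 6)
  ... (continuing to 9P)
  9P = O

ord(P) = 9


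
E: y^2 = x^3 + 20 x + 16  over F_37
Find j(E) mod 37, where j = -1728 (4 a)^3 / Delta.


Delta = -16(4 a^3 + 27 b^2) mod 37 = 7
-1728 * (4 a)^3 = -1728 * (4*20)^3 mod 37 = 8
j = 8 * 7^(-1) mod 37 = 17

j = 17 (mod 37)


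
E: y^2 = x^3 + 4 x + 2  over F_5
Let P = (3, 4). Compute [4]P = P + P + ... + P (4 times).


k = 4 = 100_2 (binary, LSB first: 001)
Double-and-add from P = (3, 4):
  bit 0 = 0: acc unchanged = O
  bit 1 = 0: acc unchanged = O
  bit 2 = 1: acc = O + (3, 4) = (3, 4)

4P = (3, 4)


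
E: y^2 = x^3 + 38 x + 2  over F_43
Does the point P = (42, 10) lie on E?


Check whether y^2 = x^3 + 38 x + 2 (mod 43) for (x, y) = (42, 10).
LHS: y^2 = 10^2 mod 43 = 14
RHS: x^3 + 38 x + 2 = 42^3 + 38*42 + 2 mod 43 = 6
LHS != RHS

No, not on the curve


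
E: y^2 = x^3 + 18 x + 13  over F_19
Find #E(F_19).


For each x in F_19, count y with y^2 = x^3 + 18 x + 13 mod 19:
  x = 2: RHS = 0, y in [0]  -> 1 point(s)
  x = 4: RHS = 16, y in [4, 15]  -> 2 point(s)
  x = 5: RHS = 0, y in [0]  -> 1 point(s)
  x = 7: RHS = 7, y in [8, 11]  -> 2 point(s)
  x = 8: RHS = 4, y in [2, 17]  -> 2 point(s)
  x = 9: RHS = 11, y in [7, 12]  -> 2 point(s)
  x = 12: RHS = 0, y in [0]  -> 1 point(s)
  x = 14: RHS = 7, y in [8, 11]  -> 2 point(s)
  x = 17: RHS = 7, y in [8, 11]  -> 2 point(s)
Affine points: 15. Add the point at infinity: total = 16.

#E(F_19) = 16


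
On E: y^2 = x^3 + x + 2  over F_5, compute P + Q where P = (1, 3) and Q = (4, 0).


P != Q, so use the chord formula.
s = (y2 - y1) / (x2 - x1) = (2) / (3) mod 5 = 4
x3 = s^2 - x1 - x2 mod 5 = 4^2 - 1 - 4 = 1
y3 = s (x1 - x3) - y1 mod 5 = 4 * (1 - 1) - 3 = 2

P + Q = (1, 2)


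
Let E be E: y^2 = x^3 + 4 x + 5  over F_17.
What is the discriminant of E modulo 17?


4 a^3 + 27 b^2 = 4*4^3 + 27*5^2 = 256 + 675 = 931
Delta = -16 * (931) = -14896
Delta mod 17 = 13

Delta = 13 (mod 17)
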